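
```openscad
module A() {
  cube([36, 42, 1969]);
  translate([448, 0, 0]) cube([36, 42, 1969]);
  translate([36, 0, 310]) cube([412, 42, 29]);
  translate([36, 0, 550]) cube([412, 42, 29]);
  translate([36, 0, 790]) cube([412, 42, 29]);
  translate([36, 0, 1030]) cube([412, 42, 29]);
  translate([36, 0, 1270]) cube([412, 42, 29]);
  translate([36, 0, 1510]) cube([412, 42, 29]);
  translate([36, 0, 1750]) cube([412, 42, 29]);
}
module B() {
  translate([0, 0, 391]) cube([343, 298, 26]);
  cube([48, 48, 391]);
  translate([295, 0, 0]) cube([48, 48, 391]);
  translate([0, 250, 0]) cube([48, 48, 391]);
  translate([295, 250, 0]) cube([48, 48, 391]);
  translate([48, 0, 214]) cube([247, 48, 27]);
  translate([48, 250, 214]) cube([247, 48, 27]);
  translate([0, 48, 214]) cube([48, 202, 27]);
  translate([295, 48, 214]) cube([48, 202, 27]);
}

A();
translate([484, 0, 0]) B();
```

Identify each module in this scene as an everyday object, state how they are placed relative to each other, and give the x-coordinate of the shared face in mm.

The ladder's +x face and the stool's −x face are both at x = 484 mm.

A is a ladder. B is a stool. The stool is against the ladder's +x side, with their −y faces flush. The x-coordinate of the shared face is 484 mm.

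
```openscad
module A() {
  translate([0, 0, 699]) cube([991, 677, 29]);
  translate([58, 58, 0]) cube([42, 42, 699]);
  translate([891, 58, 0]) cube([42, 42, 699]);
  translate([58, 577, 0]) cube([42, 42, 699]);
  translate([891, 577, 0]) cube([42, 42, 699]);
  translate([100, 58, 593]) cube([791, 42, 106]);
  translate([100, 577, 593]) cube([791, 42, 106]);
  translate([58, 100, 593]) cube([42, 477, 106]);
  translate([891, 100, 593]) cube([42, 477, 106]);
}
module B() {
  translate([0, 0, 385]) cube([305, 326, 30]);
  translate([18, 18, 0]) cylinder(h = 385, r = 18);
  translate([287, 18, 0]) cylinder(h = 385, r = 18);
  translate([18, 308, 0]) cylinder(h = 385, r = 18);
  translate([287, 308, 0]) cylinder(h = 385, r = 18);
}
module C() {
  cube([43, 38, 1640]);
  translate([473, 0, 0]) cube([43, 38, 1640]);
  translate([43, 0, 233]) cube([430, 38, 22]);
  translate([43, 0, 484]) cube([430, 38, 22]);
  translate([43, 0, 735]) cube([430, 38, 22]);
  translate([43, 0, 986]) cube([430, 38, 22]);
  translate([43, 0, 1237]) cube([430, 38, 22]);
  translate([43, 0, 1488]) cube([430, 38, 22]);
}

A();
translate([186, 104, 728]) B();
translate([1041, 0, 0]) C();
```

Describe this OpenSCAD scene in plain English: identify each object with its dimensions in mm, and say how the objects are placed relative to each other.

A is a rectangular dining table. The top is 991×677×29 mm with its upper surface at z = 728 mm. It stands on four 42×42 mm square legs, each inset 58 mm from the nearest pair of top edges, running from the floor to the underside of the top. Four apron rails, 42 mm thick and 106 mm tall, run between adjacent legs with their top edges flush with the underside of the top and their outer faces flush with the legs' outer faces.

B is a simple wooden stool: a rectangular seat 305 mm (x) by 326 mm (y), 30 mm thick, top face at z = 415 mm, on four round legs, each 36 mm in diameter. The legs rest on z = 0, each leg's axis is inset half a diameter from the nearest pair of seat edges (so the leg's bounding box is flush with the corner).

C is a wooden ladder with two side rails of 43×38 mm section and 1640 mm height, set 516 mm apart overall. Between them run 6 rectangular rungs (38 mm deep, 22 mm thick), front faces flush with the rails' −y face. The bottom of the first rung is 233 mm above the floor and each subsequent rung is 251 mm higher than the one below.

The stool is on top of the table. The ladder is on the floor beside the table on its +x side.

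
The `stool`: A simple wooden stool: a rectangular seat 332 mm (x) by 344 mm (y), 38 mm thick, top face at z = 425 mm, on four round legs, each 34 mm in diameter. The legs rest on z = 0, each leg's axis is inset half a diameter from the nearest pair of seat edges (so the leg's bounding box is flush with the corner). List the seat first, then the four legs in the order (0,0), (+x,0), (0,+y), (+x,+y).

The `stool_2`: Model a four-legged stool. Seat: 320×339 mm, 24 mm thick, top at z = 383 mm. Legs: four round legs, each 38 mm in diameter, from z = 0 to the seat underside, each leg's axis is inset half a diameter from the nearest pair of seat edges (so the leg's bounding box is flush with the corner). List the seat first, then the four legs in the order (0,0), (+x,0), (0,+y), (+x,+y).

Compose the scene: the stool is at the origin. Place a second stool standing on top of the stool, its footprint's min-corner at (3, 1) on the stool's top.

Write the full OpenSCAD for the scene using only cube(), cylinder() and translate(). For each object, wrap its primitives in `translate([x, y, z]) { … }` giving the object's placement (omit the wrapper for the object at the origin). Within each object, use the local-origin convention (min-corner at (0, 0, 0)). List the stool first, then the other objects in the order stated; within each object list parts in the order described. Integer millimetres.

translate([0, 0, 387]) cube([332, 344, 38]);
translate([17, 17, 0]) cylinder(h = 387, r = 17);
translate([315, 17, 0]) cylinder(h = 387, r = 17);
translate([17, 327, 0]) cylinder(h = 387, r = 17);
translate([315, 327, 0]) cylinder(h = 387, r = 17);
translate([3, 1, 425]) {
  translate([0, 0, 359]) cube([320, 339, 24]);
  translate([19, 19, 0]) cylinder(h = 359, r = 19);
  translate([301, 19, 0]) cylinder(h = 359, r = 19);
  translate([19, 320, 0]) cylinder(h = 359, r = 19);
  translate([301, 320, 0]) cylinder(h = 359, r = 19);
}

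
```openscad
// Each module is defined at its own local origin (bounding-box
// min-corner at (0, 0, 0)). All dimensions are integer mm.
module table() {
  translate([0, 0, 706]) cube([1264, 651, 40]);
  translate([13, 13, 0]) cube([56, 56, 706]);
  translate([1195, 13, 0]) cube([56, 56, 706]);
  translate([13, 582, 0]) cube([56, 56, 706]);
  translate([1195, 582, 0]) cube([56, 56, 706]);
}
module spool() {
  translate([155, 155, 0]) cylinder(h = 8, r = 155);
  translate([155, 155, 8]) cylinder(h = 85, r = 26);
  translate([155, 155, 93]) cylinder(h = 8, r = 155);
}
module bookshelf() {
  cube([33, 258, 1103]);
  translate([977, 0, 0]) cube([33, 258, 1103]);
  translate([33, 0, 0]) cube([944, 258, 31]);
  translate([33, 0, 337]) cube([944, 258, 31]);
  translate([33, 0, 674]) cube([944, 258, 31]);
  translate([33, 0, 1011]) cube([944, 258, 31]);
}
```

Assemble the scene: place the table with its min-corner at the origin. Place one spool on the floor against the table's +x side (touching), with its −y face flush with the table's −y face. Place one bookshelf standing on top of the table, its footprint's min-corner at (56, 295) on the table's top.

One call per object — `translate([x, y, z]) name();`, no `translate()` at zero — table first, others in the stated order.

table();
translate([1264, 0, 0]) spool();
translate([56, 295, 746]) bookshelf();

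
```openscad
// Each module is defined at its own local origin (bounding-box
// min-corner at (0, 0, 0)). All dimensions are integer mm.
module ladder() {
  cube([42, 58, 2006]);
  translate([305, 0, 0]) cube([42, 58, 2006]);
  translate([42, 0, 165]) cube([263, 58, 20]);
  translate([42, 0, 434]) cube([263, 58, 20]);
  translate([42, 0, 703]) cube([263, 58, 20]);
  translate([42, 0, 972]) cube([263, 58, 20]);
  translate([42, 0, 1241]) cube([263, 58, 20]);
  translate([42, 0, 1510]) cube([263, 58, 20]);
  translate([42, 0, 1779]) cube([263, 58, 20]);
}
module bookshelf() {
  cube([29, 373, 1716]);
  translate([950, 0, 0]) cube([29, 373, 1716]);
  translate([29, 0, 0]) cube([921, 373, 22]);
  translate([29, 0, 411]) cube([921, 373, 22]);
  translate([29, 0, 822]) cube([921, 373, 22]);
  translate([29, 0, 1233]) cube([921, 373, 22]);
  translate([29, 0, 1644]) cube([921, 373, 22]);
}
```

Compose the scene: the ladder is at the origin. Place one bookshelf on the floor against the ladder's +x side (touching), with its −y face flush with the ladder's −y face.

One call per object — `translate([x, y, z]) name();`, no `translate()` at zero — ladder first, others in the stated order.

ladder();
translate([347, 0, 0]) bookshelf();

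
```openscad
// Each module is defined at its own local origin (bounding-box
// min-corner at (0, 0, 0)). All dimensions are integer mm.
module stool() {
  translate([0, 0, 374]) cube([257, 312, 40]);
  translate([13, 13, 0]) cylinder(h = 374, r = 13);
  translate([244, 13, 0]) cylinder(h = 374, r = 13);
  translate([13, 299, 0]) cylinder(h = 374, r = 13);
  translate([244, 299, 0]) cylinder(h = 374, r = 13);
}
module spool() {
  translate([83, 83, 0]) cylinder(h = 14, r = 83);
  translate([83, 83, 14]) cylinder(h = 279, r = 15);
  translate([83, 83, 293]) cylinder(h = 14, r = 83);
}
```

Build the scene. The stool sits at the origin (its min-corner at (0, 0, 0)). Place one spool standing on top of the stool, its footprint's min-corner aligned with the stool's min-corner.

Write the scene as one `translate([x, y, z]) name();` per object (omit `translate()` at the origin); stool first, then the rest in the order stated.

stool();
translate([0, 0, 414]) spool();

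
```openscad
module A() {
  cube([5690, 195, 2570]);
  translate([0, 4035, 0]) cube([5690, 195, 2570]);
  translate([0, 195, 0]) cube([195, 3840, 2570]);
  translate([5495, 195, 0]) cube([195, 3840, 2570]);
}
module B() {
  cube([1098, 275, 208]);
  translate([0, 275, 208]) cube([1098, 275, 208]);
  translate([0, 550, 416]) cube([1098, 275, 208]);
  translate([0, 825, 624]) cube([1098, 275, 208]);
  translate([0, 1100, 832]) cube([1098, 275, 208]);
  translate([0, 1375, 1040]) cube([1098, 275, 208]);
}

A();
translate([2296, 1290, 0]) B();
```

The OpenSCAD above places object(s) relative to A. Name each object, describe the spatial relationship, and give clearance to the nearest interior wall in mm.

A is a house frame. B is a staircase. The staircase sits inside the house frame, centred. The clearance to the nearest interior wall is 1095 mm.

Clearances: x = 2101, y = 1095; minimum 1095 mm.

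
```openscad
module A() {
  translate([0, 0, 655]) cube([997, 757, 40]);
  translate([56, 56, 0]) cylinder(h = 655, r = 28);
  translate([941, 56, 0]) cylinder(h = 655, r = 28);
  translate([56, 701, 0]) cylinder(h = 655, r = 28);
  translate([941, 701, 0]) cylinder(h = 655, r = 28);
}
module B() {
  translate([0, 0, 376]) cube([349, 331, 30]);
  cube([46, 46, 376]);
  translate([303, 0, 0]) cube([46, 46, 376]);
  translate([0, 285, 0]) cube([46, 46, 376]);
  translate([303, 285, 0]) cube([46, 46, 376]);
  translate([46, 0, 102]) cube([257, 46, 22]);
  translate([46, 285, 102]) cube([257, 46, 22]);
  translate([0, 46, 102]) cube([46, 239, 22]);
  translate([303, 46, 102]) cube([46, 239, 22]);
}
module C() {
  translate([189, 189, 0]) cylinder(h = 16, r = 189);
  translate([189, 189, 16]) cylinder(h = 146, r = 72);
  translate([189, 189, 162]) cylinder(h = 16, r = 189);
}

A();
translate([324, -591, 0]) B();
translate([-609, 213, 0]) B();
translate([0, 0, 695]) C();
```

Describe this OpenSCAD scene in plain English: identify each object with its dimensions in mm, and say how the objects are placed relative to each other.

A is a table: top 997 mm (x) × 757 mm (y), 40 mm thick, upper face at z = 695 mm, on four round legs of 56 mm diameter, each leg's bounding box inset 28 mm from the nearest pair of top edges, running from z = 0 to the bottom of the top.

B is a four-legged stool. The seat is a 349×331×30 mm slab whose top surface is at z = 406 mm; four square legs, each 46×46 mm in cross-section, run from the floor (z = 0) to the underside of the seat, each flush with a corner of the seat. Four stretchers, 46 mm wide and 22 mm tall, connect adjacent legs with their undersides at z = 102 mm, each running between the inner faces of the legs it joins and aligned with the legs' outer faces on the other axis.

C is a spool: two coaxial disc flanges of radius 189 mm and thickness 16 mm, joined by a core cylinder of radius 72 mm and height 146 mm. The lower flange rests on z = 0 and the three cylinders share a vertical axis.

Two stools sit around the table at the −y, −x sides. The spool is on top of the table.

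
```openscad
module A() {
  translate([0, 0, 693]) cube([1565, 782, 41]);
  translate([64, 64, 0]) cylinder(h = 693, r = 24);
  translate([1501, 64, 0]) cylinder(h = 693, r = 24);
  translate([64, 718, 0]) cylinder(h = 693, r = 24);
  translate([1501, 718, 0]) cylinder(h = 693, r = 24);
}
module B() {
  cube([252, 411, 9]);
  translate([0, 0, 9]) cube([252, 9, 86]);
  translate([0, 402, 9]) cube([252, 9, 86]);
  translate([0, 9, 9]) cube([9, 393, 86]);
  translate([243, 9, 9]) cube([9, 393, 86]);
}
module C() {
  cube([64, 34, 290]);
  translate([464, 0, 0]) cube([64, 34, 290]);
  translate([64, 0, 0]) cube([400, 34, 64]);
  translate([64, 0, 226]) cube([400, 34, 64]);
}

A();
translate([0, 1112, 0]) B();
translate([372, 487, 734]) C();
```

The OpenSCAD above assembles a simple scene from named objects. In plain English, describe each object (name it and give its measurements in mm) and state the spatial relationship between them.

A is a table: top 1565 mm (x) × 782 mm (y), 41 mm thick, upper face at z = 734 mm, on four round legs of 48 mm diameter, each leg's bounding box inset 40 mm from the nearest pair of top edges, running from z = 0 to the bottom of the top.

B is an open-topped rectangular box: outside dimensions 252×411×95 mm, with a uniform wall and base thickness of 9 mm. The base is a full 252×411 slab on the floor; four walls sit on top of the base. The front and back walls (the −y and +y sides) span the full width; the two side walls fit between them.

C is a rectangular picture frame lying in the x–z plane (depth along y). The opening is 400 mm wide (x) by 162 mm tall (z), surrounded by a border 64 mm wide on all four sides. The frame is 34 mm deep and is made of two full-height vertical stiles with two horizontal rails fitted between them.

The open box is on the floor beside the table on its +y side. The picture frame is on top of the table.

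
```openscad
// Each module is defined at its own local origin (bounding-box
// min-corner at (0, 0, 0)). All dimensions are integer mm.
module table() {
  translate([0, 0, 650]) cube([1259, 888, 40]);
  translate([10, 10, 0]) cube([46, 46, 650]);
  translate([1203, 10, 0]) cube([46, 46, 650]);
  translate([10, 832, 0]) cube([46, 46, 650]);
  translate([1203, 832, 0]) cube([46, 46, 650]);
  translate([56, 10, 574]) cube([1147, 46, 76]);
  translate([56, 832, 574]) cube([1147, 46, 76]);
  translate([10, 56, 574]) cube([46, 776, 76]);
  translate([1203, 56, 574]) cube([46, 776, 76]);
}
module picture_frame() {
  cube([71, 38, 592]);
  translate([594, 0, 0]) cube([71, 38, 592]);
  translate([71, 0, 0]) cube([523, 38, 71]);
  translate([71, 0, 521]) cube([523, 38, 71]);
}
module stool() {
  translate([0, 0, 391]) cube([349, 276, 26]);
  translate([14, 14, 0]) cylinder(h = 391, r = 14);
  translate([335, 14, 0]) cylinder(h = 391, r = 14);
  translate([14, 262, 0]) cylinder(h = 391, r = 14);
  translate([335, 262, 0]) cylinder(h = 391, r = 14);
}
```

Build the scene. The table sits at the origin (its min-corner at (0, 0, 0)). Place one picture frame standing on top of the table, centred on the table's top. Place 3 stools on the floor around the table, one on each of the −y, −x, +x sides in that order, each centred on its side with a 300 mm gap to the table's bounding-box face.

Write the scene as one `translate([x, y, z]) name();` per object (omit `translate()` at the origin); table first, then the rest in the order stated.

table();
translate([297, 425, 690]) picture_frame();
translate([455, -576, 0]) stool();
translate([-649, 306, 0]) stool();
translate([1559, 306, 0]) stool();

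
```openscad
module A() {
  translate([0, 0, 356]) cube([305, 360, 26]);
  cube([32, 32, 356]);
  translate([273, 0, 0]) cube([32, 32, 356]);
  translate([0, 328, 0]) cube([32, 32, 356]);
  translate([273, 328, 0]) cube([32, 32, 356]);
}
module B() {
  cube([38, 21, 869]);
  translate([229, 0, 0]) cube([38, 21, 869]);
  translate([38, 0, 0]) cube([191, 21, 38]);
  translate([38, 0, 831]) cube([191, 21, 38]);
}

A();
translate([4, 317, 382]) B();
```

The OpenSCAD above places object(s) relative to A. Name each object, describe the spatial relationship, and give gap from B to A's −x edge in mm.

The picture frame's min-x is at 4; the stool's min-x is 0; gap = 4 mm.

A is a stool. B is a picture frame. The picture frame is on top of the stool. The gap from the picture frame to the stool's −x edge is 4 mm.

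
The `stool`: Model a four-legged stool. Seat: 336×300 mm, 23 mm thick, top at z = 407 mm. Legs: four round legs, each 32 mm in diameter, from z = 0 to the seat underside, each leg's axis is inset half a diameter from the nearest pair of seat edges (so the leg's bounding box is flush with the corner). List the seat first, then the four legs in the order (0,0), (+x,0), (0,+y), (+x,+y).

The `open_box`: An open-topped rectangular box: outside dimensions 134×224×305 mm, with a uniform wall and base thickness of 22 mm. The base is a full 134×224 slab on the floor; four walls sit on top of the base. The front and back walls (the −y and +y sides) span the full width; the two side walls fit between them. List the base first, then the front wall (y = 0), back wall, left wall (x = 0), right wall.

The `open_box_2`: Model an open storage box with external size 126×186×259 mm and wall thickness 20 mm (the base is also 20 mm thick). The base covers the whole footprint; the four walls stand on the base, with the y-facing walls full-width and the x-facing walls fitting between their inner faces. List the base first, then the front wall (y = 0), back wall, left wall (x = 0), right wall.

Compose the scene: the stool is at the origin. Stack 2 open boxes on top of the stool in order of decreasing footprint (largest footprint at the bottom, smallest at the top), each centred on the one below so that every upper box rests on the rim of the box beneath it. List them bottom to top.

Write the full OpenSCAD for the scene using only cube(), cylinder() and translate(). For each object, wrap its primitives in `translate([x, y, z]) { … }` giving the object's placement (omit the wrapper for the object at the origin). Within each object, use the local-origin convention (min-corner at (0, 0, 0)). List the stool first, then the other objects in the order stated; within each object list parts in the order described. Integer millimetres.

translate([0, 0, 384]) cube([336, 300, 23]);
translate([16, 16, 0]) cylinder(h = 384, r = 16);
translate([320, 16, 0]) cylinder(h = 384, r = 16);
translate([16, 284, 0]) cylinder(h = 384, r = 16);
translate([320, 284, 0]) cylinder(h = 384, r = 16);
translate([101, 38, 407]) {
  cube([134, 224, 22]);
  translate([0, 0, 22]) cube([134, 22, 283]);
  translate([0, 202, 22]) cube([134, 22, 283]);
  translate([0, 22, 22]) cube([22, 180, 283]);
  translate([112, 22, 22]) cube([22, 180, 283]);
}
translate([105, 57, 712]) {
  cube([126, 186, 20]);
  translate([0, 0, 20]) cube([126, 20, 239]);
  translate([0, 166, 20]) cube([126, 20, 239]);
  translate([0, 20, 20]) cube([20, 146, 239]);
  translate([106, 20, 20]) cube([20, 146, 239]);
}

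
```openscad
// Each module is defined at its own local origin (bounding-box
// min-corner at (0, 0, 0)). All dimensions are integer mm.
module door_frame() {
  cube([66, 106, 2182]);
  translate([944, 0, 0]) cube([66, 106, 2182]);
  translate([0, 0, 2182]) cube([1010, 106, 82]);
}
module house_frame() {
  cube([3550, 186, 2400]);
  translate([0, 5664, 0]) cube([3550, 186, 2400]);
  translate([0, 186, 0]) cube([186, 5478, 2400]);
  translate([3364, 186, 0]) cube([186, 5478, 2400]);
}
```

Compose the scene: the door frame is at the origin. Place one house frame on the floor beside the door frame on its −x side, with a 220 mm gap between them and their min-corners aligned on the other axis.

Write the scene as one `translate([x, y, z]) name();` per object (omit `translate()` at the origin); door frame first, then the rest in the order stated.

door_frame();
translate([-3770, 0, 0]) house_frame();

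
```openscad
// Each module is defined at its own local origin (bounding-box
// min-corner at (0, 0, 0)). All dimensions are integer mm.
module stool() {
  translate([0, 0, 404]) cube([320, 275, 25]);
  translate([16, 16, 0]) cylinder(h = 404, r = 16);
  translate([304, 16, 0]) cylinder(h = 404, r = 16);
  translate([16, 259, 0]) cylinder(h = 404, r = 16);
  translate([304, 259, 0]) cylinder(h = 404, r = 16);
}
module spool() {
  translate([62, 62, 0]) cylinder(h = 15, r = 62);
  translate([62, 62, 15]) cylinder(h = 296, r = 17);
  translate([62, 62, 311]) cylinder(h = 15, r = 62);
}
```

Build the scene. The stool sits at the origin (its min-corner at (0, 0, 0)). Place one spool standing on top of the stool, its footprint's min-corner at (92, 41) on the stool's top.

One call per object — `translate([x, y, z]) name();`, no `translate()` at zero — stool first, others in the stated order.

stool();
translate([92, 41, 429]) spool();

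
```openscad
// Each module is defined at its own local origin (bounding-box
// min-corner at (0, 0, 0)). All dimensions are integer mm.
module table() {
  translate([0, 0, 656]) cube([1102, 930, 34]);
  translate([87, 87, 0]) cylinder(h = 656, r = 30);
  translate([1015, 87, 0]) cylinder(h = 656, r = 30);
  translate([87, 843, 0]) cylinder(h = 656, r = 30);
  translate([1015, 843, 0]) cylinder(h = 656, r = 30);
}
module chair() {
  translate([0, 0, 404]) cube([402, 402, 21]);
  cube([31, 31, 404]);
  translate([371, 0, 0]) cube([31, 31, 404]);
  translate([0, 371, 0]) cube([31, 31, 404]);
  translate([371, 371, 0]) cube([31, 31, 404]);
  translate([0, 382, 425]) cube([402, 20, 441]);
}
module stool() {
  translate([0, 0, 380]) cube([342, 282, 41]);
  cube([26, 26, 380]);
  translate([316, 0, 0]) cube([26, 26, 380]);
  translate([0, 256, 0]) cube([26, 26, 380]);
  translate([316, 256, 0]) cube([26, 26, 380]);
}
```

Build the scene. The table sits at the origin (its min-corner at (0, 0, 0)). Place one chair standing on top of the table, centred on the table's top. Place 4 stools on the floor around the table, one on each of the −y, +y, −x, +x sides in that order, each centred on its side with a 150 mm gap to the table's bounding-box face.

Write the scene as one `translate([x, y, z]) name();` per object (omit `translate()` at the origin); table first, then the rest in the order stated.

table();
translate([350, 264, 690]) chair();
translate([380, -432, 0]) stool();
translate([380, 1080, 0]) stool();
translate([-492, 324, 0]) stool();
translate([1252, 324, 0]) stool();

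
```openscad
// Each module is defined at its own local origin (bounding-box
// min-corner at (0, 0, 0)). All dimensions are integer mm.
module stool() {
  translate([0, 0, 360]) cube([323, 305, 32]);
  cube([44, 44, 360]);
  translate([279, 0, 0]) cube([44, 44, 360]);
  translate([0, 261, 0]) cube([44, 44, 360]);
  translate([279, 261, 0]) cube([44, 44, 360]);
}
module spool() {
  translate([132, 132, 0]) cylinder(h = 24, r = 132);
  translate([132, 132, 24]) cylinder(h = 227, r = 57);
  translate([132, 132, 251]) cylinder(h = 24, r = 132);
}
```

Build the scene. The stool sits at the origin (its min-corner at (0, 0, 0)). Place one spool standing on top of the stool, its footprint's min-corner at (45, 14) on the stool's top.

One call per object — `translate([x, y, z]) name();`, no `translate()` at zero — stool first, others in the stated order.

stool();
translate([45, 14, 392]) spool();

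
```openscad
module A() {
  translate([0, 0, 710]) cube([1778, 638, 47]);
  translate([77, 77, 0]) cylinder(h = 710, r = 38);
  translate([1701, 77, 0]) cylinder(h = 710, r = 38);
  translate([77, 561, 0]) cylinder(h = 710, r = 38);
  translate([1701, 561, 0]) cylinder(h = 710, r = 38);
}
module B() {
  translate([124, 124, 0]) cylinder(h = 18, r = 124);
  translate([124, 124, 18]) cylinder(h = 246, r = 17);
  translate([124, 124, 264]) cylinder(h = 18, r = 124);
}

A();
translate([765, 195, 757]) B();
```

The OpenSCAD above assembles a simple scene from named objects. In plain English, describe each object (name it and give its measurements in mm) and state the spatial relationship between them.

A is a rectangular dining table. The top is 1778×638×47 mm with its upper surface at z = 757 mm. It stands on four round legs of 76 mm diameter, each leg's bounding box inset 39 mm from the nearest pair of top edges, running from the floor to the underside of the top.

B is a spool: two coaxial disc flanges of radius 124 mm and thickness 18 mm, joined by a core cylinder of radius 17 mm and height 246 mm. The lower flange rests on z = 0 and the three cylinders share a vertical axis.

The spool is on top of the table, centred.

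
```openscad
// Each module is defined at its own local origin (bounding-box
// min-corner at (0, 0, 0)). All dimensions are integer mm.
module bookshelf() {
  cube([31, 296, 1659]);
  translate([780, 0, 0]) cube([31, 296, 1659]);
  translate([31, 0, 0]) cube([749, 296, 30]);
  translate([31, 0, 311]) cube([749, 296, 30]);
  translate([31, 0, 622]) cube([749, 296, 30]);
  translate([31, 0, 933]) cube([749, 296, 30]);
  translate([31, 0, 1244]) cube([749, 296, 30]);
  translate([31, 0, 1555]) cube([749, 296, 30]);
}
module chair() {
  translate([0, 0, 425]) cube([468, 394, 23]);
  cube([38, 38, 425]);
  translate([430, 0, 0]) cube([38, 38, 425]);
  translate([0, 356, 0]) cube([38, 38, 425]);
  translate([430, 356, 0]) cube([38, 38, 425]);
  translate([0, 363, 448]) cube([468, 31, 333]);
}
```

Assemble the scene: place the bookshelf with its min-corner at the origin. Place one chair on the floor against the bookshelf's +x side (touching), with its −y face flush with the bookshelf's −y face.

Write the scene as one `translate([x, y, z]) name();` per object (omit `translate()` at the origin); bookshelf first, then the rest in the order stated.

bookshelf();
translate([811, 0, 0]) chair();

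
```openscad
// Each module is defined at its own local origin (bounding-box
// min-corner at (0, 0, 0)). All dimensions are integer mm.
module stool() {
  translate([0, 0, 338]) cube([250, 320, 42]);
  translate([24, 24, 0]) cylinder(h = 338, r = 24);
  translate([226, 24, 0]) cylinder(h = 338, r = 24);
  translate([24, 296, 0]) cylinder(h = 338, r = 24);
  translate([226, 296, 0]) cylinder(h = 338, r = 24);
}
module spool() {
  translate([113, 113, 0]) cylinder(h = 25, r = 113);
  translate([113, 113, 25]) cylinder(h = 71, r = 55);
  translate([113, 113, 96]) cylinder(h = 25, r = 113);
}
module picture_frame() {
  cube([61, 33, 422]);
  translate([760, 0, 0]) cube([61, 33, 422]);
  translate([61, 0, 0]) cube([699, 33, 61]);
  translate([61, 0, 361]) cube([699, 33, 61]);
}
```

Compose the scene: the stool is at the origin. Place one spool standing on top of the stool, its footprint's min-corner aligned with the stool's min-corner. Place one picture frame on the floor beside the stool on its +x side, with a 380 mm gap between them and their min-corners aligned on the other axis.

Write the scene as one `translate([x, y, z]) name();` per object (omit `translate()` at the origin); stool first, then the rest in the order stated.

stool();
translate([0, 0, 380]) spool();
translate([630, 0, 0]) picture_frame();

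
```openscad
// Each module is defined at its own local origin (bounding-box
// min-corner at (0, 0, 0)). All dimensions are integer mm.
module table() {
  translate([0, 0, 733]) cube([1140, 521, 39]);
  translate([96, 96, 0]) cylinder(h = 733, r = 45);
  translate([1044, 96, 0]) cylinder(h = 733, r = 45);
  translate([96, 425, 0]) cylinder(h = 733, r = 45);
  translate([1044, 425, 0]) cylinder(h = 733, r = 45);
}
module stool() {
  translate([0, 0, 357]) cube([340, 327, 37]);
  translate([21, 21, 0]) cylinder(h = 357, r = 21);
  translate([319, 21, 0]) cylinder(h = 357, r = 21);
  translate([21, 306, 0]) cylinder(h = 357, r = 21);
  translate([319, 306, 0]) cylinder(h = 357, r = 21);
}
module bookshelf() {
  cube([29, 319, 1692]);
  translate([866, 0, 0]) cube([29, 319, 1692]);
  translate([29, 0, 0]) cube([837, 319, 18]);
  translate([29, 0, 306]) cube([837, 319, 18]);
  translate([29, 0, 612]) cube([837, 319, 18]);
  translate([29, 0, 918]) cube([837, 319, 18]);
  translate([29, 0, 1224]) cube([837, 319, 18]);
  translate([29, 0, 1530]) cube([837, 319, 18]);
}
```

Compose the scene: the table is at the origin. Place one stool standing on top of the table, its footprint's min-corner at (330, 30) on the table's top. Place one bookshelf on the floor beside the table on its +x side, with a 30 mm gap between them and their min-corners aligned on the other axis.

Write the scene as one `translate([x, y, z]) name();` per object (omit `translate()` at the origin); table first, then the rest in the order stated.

table();
translate([330, 30, 772]) stool();
translate([1170, 0, 0]) bookshelf();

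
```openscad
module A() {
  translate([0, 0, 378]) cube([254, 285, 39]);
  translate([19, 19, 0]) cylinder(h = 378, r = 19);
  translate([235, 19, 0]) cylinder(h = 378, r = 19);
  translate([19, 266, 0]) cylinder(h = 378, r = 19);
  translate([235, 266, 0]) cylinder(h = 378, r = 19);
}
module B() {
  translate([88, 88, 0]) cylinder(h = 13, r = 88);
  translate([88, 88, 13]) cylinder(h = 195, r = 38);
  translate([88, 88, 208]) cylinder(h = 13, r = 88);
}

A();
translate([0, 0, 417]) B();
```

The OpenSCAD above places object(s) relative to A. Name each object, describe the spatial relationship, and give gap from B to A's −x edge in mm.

A is a stool. B is a spool. The spool is on top of the stool. The gap from the spool to the stool's −x edge is 0 mm.

The spool's min-x is at 0; the stool's min-x is 0; gap = 0 mm.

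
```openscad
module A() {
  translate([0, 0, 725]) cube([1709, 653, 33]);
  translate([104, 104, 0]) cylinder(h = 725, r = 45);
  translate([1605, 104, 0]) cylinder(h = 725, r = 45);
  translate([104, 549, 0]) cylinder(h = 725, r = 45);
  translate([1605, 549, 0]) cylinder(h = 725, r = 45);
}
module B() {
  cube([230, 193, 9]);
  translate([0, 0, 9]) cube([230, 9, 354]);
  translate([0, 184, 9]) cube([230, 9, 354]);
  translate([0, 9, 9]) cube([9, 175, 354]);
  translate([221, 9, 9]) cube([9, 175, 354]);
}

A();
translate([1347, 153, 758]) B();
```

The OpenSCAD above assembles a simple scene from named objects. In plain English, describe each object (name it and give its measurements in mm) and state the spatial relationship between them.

A is a table with a 1709×653 mm rectangular top, 33 mm thick, top surface at z = 758 mm, supported by four round legs of 90 mm diameter, each leg's bounding box inset 59 mm from the nearest pair of top edges, running from the floor.

B is an open storage box with external size 230×193×363 mm and wall thickness 9 mm (the base is also 9 mm thick). The base covers the whole footprint; the four walls stand on the base, with the y-facing walls full-width and the x-facing walls fitting between their inner faces.

The open box is on top of the table.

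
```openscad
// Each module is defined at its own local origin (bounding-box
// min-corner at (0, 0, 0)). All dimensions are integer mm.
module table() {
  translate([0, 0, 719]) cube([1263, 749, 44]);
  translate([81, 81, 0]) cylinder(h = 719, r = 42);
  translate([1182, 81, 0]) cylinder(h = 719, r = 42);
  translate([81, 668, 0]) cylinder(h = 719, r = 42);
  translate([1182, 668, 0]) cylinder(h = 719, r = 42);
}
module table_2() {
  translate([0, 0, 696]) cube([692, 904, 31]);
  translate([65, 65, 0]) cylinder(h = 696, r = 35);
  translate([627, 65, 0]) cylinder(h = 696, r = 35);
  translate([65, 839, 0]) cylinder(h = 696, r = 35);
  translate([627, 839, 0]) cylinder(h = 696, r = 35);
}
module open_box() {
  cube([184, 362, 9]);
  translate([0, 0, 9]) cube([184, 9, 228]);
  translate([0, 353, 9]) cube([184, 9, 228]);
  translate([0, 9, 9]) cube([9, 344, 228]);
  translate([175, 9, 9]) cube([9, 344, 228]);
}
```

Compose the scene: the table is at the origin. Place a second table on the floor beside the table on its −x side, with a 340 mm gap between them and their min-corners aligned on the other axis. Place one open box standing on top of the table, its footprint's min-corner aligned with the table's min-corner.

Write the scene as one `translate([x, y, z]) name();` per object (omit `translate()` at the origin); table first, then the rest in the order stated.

table();
translate([-1032, 0, 0]) table_2();
translate([0, 0, 763]) open_box();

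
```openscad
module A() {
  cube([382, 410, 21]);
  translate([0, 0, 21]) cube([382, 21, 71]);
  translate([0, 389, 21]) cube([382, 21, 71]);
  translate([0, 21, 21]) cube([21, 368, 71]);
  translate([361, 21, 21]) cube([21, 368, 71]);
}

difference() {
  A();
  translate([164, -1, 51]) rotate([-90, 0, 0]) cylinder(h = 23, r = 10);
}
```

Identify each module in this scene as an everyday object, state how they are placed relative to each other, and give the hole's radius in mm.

A is an open box. The open box has a circular hole through its front wall. The hole's radius is 10 mm.

The subtracted cylinder has r = 10 mm.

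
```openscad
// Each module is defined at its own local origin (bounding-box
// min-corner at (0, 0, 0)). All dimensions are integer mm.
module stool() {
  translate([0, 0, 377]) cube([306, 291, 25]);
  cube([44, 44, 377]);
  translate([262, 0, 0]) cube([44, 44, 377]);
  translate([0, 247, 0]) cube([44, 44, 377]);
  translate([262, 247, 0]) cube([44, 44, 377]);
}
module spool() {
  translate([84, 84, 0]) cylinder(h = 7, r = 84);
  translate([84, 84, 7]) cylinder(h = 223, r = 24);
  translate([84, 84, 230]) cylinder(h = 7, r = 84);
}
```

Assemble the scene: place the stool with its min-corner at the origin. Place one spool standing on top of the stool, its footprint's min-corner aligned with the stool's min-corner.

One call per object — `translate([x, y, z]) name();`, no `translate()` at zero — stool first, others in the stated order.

stool();
translate([0, 0, 402]) spool();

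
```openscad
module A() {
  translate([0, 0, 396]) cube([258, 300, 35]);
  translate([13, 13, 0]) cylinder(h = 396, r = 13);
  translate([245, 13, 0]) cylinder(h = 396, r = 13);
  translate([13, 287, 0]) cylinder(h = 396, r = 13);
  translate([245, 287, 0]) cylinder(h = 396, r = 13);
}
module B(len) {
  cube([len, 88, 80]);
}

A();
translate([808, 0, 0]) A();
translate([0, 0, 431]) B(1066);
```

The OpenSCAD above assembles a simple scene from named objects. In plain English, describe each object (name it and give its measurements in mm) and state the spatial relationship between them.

A is a four-legged stool. The seat is a 258×300×35 mm slab whose top surface is at z = 431 mm; four round legs, each 26 mm in diameter, run from the floor (z = 0) to the underside of the seat, each leg's axis is inset half a diameter from the nearest pair of seat edges (so the leg's bounding box is flush with the corner).

B is a rectangular beam 1066 mm long (x), 88 mm deep (y), 80 mm thick (z).

The beam spans the tops of two stools placed 550 mm apart, resting at z = 431 mm.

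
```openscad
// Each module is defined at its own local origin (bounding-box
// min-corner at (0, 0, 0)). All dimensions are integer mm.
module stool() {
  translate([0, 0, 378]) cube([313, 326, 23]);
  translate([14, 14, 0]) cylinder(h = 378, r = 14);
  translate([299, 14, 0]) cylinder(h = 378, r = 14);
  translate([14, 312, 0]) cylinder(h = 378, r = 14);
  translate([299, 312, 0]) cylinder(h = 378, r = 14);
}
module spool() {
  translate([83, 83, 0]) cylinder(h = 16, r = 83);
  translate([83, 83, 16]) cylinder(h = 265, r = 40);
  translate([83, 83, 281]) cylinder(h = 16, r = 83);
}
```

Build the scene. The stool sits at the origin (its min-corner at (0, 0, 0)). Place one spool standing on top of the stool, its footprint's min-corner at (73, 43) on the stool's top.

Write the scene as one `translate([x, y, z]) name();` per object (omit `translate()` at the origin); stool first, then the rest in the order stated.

stool();
translate([73, 43, 401]) spool();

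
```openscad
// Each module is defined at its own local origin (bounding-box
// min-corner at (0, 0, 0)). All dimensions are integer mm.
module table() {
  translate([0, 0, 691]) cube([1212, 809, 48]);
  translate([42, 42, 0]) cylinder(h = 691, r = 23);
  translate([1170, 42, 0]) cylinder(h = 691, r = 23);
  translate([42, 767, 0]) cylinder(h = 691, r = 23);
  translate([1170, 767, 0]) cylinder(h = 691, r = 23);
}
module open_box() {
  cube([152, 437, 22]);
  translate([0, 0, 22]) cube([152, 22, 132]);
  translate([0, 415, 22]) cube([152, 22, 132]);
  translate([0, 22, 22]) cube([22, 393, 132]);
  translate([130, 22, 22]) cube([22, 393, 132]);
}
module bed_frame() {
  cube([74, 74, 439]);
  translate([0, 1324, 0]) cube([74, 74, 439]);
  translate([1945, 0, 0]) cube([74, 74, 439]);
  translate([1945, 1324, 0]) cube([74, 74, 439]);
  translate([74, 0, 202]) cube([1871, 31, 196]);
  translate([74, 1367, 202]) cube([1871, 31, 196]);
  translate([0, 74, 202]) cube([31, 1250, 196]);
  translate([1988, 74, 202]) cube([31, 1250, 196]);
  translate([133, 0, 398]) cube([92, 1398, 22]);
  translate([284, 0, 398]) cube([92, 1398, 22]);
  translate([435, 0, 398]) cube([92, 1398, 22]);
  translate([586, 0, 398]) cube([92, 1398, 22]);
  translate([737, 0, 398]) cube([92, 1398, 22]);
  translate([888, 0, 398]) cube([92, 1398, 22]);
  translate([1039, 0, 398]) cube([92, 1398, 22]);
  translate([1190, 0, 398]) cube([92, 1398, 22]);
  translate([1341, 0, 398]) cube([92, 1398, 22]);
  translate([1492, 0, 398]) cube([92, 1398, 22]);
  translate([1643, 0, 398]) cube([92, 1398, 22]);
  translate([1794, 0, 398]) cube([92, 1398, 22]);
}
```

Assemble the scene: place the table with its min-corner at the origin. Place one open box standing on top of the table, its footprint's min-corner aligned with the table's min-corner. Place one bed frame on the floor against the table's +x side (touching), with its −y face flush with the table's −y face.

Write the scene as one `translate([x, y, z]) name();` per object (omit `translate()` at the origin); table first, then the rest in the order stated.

table();
translate([0, 0, 739]) open_box();
translate([1212, 0, 0]) bed_frame();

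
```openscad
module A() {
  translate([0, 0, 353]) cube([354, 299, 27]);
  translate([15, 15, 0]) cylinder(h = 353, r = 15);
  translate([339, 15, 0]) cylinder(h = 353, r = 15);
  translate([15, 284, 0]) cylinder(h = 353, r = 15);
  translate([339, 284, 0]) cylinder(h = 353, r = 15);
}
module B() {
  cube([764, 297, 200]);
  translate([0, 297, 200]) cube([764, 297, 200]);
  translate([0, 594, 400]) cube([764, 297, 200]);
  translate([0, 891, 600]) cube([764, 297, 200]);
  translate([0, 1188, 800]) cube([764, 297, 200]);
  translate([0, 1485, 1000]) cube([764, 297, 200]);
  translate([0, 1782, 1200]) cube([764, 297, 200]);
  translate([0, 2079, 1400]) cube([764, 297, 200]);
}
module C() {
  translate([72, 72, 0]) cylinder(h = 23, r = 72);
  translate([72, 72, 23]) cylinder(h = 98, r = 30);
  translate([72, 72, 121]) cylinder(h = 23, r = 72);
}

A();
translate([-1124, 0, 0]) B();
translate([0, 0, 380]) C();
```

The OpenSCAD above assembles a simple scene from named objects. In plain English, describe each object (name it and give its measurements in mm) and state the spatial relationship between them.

A is a simple wooden stool: a rectangular seat 354 mm (x) by 299 mm (y), 27 mm thick, top face at z = 380 mm, on four round legs, each 30 mm in diameter. The legs rest on z = 0, each leg's axis is inset half a diameter from the nearest pair of seat edges (so the leg's bounding box is flush with the corner).

B is a run of 8 identical solid stair steps. Each tread is 764×297 mm and each step block is 200 mm high. Step 1 rests on the floor; step k is offset from step 1 by (k−1)×297 mm in y and (k−1)×200 mm in z.

C is a spool: two coaxial disc flanges of radius 72 mm and thickness 23 mm, joined by a core cylinder of radius 30 mm and height 98 mm. The lower flange rests on z = 0 and the three cylinders share a vertical axis.

The staircase is on the floor beside the stool on its −x side. The spool is on top of the stool.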